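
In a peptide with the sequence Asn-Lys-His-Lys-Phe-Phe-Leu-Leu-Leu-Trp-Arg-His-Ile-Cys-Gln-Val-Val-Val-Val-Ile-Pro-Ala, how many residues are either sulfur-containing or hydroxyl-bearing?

Sulfur-containing: C, M. Hydroxyl-bearing: S, T, Y.
Sulfur-containing residues here: Cys14 (1).
Hydroxyl-bearing residues here: none (0).
The two groups share no amino acid, so total = 1 + 0 = 1.

1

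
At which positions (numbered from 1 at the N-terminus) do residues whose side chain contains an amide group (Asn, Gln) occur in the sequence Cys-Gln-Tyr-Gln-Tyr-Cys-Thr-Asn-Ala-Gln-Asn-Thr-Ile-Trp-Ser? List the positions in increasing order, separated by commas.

Matching residues: Gln2, Gln4, Asn8, Gln10, Asn11.

2, 4, 8, 10, 11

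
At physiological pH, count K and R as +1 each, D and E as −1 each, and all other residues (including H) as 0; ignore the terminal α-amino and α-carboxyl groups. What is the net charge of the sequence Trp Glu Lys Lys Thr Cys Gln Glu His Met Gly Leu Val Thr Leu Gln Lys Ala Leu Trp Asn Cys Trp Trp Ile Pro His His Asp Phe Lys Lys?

+2

Positive (K, R): Lys3, Lys4, Lys17, Lys31, Lys32 → +5.
Negative (D, E): Glu2, Glu8, Asp29 → −3.
Net charge = (+5) + (−3) = +2.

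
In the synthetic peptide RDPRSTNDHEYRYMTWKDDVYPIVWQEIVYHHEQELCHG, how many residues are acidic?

The acidic residues are Asp (D) and Glu (E), whose side chains end in a carboxylate group.
Matching residues: D2, D8, E10, D18, D19, E27, E33, E35.

8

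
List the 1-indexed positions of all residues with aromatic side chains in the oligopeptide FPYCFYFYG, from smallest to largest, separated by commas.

The aromatic amino acids are Phe (F, benzyl), Trp (W, indole), and Tyr (Y, phenol).
Matching residues: F1, Y3, F5, Y6, F7, Y8.

1, 3, 5, 6, 7, 8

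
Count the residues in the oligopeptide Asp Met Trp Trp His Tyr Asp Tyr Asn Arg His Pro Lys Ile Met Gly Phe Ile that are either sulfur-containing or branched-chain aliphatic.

Sulfur-containing: C, M. Branched-chain aliphatic: I, L, V.
Sulfur-containing residues here: Met2, Met15 (2).
Branched-chain aliphatic residues here: Ile14, Ile18 (2).
The two groups share no amino acid, so total = 2 + 2 = 4.

4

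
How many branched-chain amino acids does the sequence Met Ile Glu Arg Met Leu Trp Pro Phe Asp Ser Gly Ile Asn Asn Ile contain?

4

Valine (V), leucine (L), and isoleucine (I) are the branched-chain amino acids.
Matching residues: Ile2, Leu6, Ile13, Ile16.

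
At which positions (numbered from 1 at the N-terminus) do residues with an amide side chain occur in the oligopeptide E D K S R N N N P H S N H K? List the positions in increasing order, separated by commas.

Only N (asparagine) and Q (glutamine) carry a side-chain carboxamide.
Matching residues: N6, N7, N8, N12.

6, 7, 8, 12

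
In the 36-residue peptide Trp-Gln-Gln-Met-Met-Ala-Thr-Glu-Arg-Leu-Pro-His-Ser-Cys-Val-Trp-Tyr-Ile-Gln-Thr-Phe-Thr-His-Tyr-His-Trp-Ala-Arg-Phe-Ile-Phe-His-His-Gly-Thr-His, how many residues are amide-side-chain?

The amide-side-chain residues are Asn (N) and Gln (Q).
Matching residues: Gln2, Gln3, Gln19.

3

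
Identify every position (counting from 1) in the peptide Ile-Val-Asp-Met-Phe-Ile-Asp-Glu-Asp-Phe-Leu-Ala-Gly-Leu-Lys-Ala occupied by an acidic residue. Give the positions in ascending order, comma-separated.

3, 7, 8, 9

The acidic residues are Asp (D) and Glu (E), whose side chains end in a carboxylate group.
Matching residues: Asp3, Asp7, Glu8, Asp9.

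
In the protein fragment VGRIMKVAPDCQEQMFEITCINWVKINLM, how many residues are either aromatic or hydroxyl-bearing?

Aromatic: F, W, Y. Hydroxyl-bearing: S, T, Y.
Aromatic residues here: F16, W23 (2).
Hydroxyl-bearing residues here: T19 (1).
(Y belongs to both groups, but none appear in this sequence.) Total = 2 + 1 = 3.

3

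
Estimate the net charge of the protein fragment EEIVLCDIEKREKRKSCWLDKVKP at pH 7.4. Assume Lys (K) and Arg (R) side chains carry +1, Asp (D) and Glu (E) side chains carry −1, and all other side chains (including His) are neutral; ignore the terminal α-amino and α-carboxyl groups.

+1

Positive (K, R): K10, R11, K13, R14, K15, K21, K23 → +7.
Negative (D, E): E1, E2, D7, E9, E12, D20 → −6.
Net charge = (+7) + (−6) = +1.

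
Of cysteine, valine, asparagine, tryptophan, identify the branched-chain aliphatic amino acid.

Valine (V), leucine (L), and isoleucine (I) are the branched-chain amino acids.
Of the listed options, only valine belongs to this group.

valine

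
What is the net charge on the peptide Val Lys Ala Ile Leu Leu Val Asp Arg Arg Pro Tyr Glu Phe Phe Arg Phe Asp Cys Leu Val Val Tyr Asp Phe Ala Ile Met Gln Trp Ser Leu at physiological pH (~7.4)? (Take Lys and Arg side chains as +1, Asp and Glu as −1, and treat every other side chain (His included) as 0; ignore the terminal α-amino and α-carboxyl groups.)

0

Positive (K, R): Lys2, Arg9, Arg10, Arg16 → +4.
Negative (D, E): Asp8, Glu13, Asp18, Asp24 → −4.
Net charge = (+4) + (−4) = 0.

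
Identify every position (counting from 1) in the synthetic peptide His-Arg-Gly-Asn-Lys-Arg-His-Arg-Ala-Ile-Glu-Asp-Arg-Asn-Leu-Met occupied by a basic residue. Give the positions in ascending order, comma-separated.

1, 2, 5, 6, 7, 8, 13

Lysine (K), arginine (R), and histidine (H) have basic, nitrogen-containing side chains.
Matching residues: His1, Arg2, Lys5, Arg6, His7, Arg8, Arg13.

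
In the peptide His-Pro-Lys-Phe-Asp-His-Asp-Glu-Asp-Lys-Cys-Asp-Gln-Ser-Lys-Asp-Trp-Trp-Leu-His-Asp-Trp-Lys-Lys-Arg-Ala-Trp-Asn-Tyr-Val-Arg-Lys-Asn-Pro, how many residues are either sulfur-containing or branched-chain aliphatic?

3

Sulfur-containing: C, M. Branched-chain aliphatic: I, L, V.
Sulfur-containing residues here: Cys11 (1).
Branched-chain aliphatic residues here: Leu19, Val30 (2).
The two groups share no amino acid, so total = 1 + 2 = 3.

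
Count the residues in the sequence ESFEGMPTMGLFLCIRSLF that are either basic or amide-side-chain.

Basic: H, K, R. Amide-side-chain: N, Q.
Basic residues here: R16 (1).
Amide-side-chain residues here: none (0).
The two groups share no amino acid, so total = 1 + 0 = 1.

1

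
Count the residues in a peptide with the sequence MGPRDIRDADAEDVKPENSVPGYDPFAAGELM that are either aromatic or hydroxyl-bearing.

3

Aromatic: F, W, Y. Hydroxyl-bearing: S, T, Y.
Aromatic residues here: Y23, F26 (2).
Hydroxyl-bearing residues here: S19, Y23 (2).
Y is in both groups, so the 1 Y residue must not be double-counted.
Total = 2 + 2 − 1 = 3.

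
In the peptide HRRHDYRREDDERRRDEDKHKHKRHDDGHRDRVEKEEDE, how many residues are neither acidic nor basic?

Acidic: D, E. Basic: K, R, H. All other residues are neither.
Matching residues: Y6, G28, V33.

3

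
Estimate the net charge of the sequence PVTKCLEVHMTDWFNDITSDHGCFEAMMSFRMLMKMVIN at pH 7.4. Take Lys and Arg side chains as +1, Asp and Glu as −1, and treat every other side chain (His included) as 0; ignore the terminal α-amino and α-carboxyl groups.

Positive (K, R): K4, R31, K35 → +3.
Negative (D, E): E7, D12, D16, D20, E25 → −5.
Net charge = (+3) + (−5) = −2.

-2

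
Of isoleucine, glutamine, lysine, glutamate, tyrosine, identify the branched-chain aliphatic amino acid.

isoleucine

V, L, and I make up the branched-chain aliphatic group.
Of the listed options, only isoleucine belongs to this group.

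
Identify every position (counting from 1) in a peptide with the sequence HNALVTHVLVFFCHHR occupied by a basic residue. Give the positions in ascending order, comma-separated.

1, 7, 14, 15, 16

K, R, and H are the three residues with basic side chains (ε-amine, guanidinium, and imidazole respectively).
Matching residues: H1, H7, H14, H15, R16.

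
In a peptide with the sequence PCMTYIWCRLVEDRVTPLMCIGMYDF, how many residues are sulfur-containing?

Cysteine (C, thiol) and methionine (M, thioether) are the two sulfur-containing amino acids.
Matching residues: C2, M3, C8, M19, C20, M23.

6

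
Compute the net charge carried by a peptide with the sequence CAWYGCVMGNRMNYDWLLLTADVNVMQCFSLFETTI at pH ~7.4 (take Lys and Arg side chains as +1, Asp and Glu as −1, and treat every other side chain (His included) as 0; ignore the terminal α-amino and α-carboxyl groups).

-2

Positive (K, R): R11 → +1.
Negative (D, E): D15, D22, E33 → −3.
Net charge = (+1) + (−3) = −2.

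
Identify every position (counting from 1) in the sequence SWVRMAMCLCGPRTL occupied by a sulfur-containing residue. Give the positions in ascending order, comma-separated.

Cysteine (C, thiol) and methionine (M, thioether) are the two sulfur-containing amino acids.
Matching residues: M5, M7, C8, C10.

5, 7, 8, 10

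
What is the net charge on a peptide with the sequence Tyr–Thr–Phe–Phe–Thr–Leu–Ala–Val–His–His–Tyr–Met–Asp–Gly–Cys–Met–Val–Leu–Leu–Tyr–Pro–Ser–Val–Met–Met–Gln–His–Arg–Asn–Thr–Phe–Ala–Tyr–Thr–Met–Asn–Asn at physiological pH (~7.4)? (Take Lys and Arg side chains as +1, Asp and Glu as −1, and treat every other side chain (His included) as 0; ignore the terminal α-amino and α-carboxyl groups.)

Positive (K, R): Arg28 → +1.
Negative (D, E): Asp13 → −1.
Net charge = (+1) + (−1) = 0.

0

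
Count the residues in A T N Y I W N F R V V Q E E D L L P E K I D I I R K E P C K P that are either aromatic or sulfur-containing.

4

Aromatic: F, W, Y. Sulfur-containing: C, M.
Aromatic residues here: Y4, W6, F8 (3).
Sulfur-containing residues here: C29 (1).
The two groups share no amino acid, so total = 3 + 1 = 4.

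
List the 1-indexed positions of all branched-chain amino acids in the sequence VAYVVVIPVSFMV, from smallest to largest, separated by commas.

1, 4, 5, 6, 7, 9, 13

V, L, and I make up the branched-chain aliphatic group.
Matching residues: V1, V4, V5, V6, I7, V9, V13.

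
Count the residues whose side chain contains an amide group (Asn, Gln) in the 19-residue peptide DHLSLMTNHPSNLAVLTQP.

3

Matching residues: N8, N12, Q18.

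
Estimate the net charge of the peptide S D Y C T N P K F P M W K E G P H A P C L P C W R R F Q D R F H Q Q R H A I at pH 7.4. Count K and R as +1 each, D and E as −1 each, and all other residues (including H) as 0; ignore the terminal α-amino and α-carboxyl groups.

+3

Positive (K, R): K8, K13, R25, R26, R30, R35 → +6.
Negative (D, E): D2, E14, D29 → −3.
Net charge = (+6) + (−3) = +3.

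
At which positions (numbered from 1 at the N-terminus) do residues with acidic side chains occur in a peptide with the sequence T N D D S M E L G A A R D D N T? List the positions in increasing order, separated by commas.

Only D (aspartate) and E (glutamate) carry a side-chain carboxylic acid.
Matching residues: D3, D4, E7, D13, D14.

3, 4, 7, 13, 14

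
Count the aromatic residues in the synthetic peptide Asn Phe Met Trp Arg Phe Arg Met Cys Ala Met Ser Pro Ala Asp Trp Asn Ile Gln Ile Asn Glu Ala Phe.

Phenylalanine (F), tryptophan (W), and tyrosine (Y) have aromatic ring side chains.
Matching residues: Phe2, Trp4, Phe6, Trp16, Phe24.

5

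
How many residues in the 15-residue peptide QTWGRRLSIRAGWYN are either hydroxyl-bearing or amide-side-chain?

Hydroxyl-bearing: S, T, Y. Amide-side-chain: N, Q.
Hydroxyl-bearing residues here: T2, S8, Y14 (3).
Amide-side-chain residues here: Q1, N15 (2).
The two groups share no amino acid, so total = 3 + 2 = 5.

5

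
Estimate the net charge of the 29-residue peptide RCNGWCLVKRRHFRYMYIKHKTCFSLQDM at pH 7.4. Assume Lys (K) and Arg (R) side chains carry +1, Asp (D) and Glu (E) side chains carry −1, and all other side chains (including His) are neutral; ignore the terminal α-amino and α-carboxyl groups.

Positive (K, R): R1, K9, R10, R11, R14, K19, K21 → +7.
Negative (D, E): D28 → −1.
Net charge = (+7) + (−1) = +6.

+6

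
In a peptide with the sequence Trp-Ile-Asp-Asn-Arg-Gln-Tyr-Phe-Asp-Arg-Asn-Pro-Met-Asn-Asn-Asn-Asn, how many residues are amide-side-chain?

Only N (asparagine) and Q (glutamine) carry a side-chain carboxamide.
Matching residues: Asn4, Gln6, Asn11, Asn14, Asn15, Asn16, Asn17.

7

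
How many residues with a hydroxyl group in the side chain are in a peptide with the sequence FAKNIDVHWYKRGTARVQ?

Serine (S), threonine (T), and tyrosine (Y) each carry a hydroxyl group on the side chain.
Matching residues: Y10, T14.

2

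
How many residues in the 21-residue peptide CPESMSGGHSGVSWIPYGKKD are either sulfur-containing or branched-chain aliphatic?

4

Sulfur-containing: C, M. Branched-chain aliphatic: I, L, V.
Sulfur-containing residues here: C1, M5 (2).
Branched-chain aliphatic residues here: V12, I15 (2).
The two groups share no amino acid, so total = 2 + 2 = 4.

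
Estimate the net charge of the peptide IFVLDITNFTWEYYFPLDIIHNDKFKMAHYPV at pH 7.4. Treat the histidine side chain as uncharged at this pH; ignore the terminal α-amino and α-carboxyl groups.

-2

Near pH 7.4, K and R contribute +1 each, D and E contribute −1 each, and every other side chain (His included, as stated) is uncharged.
Positive (K, R): K24, K26 → +2.
Negative (D, E): D5, E12, D18, D23 → −4.
Net charge = (+2) + (−4) = −2.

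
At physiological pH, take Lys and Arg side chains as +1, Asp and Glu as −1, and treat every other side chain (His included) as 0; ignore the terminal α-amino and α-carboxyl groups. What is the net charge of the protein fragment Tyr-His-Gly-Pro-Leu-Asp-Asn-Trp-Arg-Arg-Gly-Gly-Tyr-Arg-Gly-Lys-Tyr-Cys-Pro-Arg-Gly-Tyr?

Positive (K, R): Arg9, Arg10, Arg14, Lys16, Arg20 → +5.
Negative (D, E): Asp6 → −1.
Net charge = (+5) + (−1) = +4.

+4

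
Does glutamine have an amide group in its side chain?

The amide-side-chain residues are Asn (N) and Gln (Q).
Glutamine is in this group.

Yes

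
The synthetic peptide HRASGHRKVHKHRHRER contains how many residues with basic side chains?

K, R, and H are the three residues with basic side chains (ε-amine, guanidinium, and imidazole respectively).
Matching residues: H1, R2, H6, R7, K8, H10, K11, H12, R13, H14, R15, R17.

12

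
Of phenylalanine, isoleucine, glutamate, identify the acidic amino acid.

glutamate

Aspartate (D) and glutamate (E) have carboxylic-acid side chains and are the acidic amino acids.
Of the listed options, only glutamate belongs to this group.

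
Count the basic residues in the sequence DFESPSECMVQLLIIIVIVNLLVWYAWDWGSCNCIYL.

0

Lysine (K), arginine (R), and histidine (H) have basic, nitrogen-containing side chains.
None of the 37 residues belong to this group.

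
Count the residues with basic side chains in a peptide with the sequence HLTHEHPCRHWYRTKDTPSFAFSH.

8

The basic amino acids are Lys (K), Arg (R), and His (H).
Matching residues: H1, H4, H6, R9, H10, R13, K15, H24.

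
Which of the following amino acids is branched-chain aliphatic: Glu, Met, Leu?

The BCAAs are Val, Leu, and Ile — aliphatic side chains with a branch point.
Of the listed options, only Leu belongs to this group.

Leu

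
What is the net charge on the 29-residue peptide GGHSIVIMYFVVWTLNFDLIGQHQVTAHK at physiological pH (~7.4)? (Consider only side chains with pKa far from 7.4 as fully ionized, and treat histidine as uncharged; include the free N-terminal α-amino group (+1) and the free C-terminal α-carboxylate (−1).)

0

Near pH 7.4, K and R contribute +1 each, D and E contribute −1 each, and every other side chain (His included, as stated) is uncharged.
Positive (K, R): K29 → +1.
Negative (D, E): D18 → −1.
The N-terminus (+1) and C-terminus (−1) cancel.
Net charge = (+1) + (−1) = 0.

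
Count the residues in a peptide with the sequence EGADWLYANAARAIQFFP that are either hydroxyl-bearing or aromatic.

Hydroxyl-bearing: S, T, Y. Aromatic: F, W, Y.
Hydroxyl-bearing residues here: Y7 (1).
Aromatic residues here: W5, Y7, F16, F17 (4).
Y is in both groups, so the 1 Y residue must not be double-counted.
Total = 1 + 4 − 1 = 4.

4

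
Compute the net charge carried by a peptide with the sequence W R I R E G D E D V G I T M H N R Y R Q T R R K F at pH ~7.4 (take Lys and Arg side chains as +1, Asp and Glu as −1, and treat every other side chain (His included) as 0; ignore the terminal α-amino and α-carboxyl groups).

+3

Positive (K, R): R2, R4, R17, R19, R22, R23, K24 → +7.
Negative (D, E): E5, D7, E8, D9 → −4.
Net charge = (+7) + (−4) = +3.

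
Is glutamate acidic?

Yes

Only D (aspartate) and E (glutamate) carry a side-chain carboxylic acid.
Glutamate is in this group.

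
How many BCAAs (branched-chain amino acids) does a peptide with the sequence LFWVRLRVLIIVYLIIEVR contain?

12

Valine (V), leucine (L), and isoleucine (I) are the branched-chain amino acids.
Matching residues: L1, V4, L6, V8, L9, I10, I11, V12, L14, I15, I16, V18.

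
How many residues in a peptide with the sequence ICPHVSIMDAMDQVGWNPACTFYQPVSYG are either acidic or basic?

Acidic: D, E. Basic: H, K, R.
Acidic residues here: D9, D12 (2).
Basic residues here: H4 (1).
The two groups share no amino acid, so total = 2 + 1 = 3.

3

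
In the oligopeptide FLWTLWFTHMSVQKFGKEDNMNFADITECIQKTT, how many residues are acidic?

Aspartate (D) and glutamate (E) have carboxylic-acid side chains and are the acidic amino acids.
Matching residues: E18, D19, D25, E28.

4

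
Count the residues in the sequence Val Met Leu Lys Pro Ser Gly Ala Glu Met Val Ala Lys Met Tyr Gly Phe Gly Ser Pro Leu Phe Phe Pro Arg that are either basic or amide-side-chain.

Basic: H, K, R. Amide-side-chain: N, Q.
Basic residues here: Lys4, Lys13, Arg25 (3).
Amide-side-chain residues here: none (0).
The two groups share no amino acid, so total = 3 + 0 = 3.

3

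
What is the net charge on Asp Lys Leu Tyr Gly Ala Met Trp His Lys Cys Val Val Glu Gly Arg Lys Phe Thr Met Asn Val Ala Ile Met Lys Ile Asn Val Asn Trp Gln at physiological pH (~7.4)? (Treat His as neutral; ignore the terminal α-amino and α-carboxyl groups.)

+3

At pH ~7.4 the Lys and Arg side chains are protonated (+1), the Asp and Glu side chains are deprotonated (−1), and with His taken as neutral all other side chains carry no charge.
Positive (K, R): Lys2, Lys10, Arg16, Lys17, Lys26 → +5.
Negative (D, E): Asp1, Glu14 → −2.
Net charge = (+5) + (−2) = +3.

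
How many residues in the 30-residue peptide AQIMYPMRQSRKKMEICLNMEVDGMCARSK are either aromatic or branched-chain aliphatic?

Aromatic: F, W, Y. Branched-chain aliphatic: I, L, V.
Aromatic residues here: Y5 (1).
Branched-chain aliphatic residues here: I3, I16, L18, V22 (4).
The two groups share no amino acid, so total = 1 + 4 = 5.

5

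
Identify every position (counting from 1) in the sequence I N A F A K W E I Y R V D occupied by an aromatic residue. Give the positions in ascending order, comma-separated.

The aromatic amino acids are Phe (F, benzyl), Trp (W, indole), and Tyr (Y, phenol).
Matching residues: F4, W7, Y10.

4, 7, 10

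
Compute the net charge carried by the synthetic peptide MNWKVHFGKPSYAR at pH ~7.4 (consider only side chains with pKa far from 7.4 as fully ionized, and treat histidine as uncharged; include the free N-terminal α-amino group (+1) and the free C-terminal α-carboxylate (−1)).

+3

Near pH 7.4, K and R contribute +1 each, D and E contribute −1 each, and every other side chain (His included, as stated) is uncharged.
Positive (K, R): K4, K9, R14 → +3.
Negative (D, E): none → −0.
The N-terminus (+1) and C-terminus (−1) cancel.
Net charge = (+3) + (−0) = +3.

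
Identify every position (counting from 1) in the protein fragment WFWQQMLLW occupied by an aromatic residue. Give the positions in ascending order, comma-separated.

1, 2, 3, 9

The aromatic amino acids are Phe (F, benzyl), Trp (W, indole), and Tyr (Y, phenol).
Matching residues: W1, F2, W3, W9.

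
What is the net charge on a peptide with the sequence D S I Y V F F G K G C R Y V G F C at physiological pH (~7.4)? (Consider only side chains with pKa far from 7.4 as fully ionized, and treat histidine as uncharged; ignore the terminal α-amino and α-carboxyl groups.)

Near pH 7.4, K and R contribute +1 each, D and E contribute −1 each, and every other side chain (His included, as stated) is uncharged.
Positive (K, R): K9, R12 → +2.
Negative (D, E): D1 → −1.
Net charge = (+2) + (−1) = +1.

+1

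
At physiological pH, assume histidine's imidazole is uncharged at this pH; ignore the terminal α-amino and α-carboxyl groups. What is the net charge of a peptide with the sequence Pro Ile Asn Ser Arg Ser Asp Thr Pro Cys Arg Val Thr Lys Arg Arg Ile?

At pH ~7.4 the Lys and Arg side chains are protonated (+1), the Asp and Glu side chains are deprotonated (−1), and with His taken as neutral all other side chains carry no charge.
Positive (K, R): Arg5, Arg11, Lys14, Arg15, Arg16 → +5.
Negative (D, E): Asp7 → −1.
Net charge = (+5) + (−1) = +4.

+4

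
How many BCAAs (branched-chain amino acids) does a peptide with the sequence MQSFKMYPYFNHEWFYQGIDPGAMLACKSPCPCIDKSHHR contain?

3

The BCAAs are Val, Leu, and Ile — aliphatic side chains with a branch point.
Matching residues: I19, L25, I34.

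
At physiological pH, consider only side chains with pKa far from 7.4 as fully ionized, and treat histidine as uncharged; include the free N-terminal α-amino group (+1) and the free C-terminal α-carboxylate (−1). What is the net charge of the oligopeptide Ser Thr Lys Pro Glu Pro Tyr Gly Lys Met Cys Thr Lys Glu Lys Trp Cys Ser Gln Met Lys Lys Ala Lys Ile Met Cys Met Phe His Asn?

+5

At pH ~7.4 the Lys and Arg side chains are protonated (+1), the Asp and Glu side chains are deprotonated (−1), and with His taken as neutral all other side chains carry no charge.
Positive (K, R): Lys3, Lys9, Lys13, Lys15, Lys21, Lys22, Lys24 → +7.
Negative (D, E): Glu5, Glu14 → −2.
The N-terminus (+1) and C-terminus (−1) cancel.
Net charge = (+7) + (−2) = +5.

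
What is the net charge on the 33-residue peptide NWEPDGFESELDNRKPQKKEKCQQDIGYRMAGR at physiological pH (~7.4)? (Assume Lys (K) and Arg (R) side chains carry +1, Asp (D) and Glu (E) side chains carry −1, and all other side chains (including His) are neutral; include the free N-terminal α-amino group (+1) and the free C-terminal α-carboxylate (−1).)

Positive (K, R): R14, K15, K18, K19, K21, R29, R33 → +7.
Negative (D, E): E3, D5, E8, E10, D12, E20, D25 → −7.
The N-terminus (+1) and C-terminus (−1) cancel.
Net charge = (+7) + (−7) = 0.

0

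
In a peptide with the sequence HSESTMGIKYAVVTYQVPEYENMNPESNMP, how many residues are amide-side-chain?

4

Only N (asparagine) and Q (glutamine) carry a side-chain carboxamide.
Matching residues: Q16, N22, N24, N28.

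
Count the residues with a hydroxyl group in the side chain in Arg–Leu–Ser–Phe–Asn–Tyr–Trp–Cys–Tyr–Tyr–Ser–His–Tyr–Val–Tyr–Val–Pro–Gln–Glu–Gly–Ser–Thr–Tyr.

The –OH-bearing residues are Ser, Thr (aliphatic alcohols), and Tyr (phenol).
Matching residues: Ser3, Tyr6, Tyr9, Tyr10, Ser11, Tyr13, Tyr15, Ser21, Thr22, Tyr23.

10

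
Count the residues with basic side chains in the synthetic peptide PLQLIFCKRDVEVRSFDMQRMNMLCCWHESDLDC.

5

Lysine (K), arginine (R), and histidine (H) have basic, nitrogen-containing side chains.
Matching residues: K8, R9, R14, R20, H28.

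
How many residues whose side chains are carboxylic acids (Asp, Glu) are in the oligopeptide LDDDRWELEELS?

Matching residues: D2, D3, D4, E7, E9, E10.

6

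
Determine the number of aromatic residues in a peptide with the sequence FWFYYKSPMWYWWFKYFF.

F, W, and Y each carry an aromatic ring on the side chain.
Matching residues: F1, W2, F3, Y4, Y5, W10, Y11, W12, W13, F14, Y16, F17, F18.

13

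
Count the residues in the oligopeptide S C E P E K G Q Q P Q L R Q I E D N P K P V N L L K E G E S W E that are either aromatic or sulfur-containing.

Aromatic: F, W, Y. Sulfur-containing: C, M.
Aromatic residues here: W31 (1).
Sulfur-containing residues here: C2 (1).
The two groups share no amino acid, so total = 1 + 1 = 2.

2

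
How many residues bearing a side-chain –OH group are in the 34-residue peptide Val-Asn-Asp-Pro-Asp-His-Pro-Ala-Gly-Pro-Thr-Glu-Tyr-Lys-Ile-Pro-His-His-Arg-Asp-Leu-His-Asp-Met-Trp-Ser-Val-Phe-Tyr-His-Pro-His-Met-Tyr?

5

The –OH-bearing residues are Ser, Thr (aliphatic alcohols), and Tyr (phenol).
Matching residues: Thr11, Tyr13, Ser26, Tyr29, Tyr34.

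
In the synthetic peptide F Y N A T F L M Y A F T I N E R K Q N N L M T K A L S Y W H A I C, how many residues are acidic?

1

Aspartate (D) and glutamate (E) have carboxylic-acid side chains and are the acidic amino acids.
Matching residues: E15.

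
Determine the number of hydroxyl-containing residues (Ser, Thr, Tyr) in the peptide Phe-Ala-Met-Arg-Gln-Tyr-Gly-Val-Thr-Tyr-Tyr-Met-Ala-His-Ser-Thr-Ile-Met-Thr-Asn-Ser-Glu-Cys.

8

Matching residues: Tyr6, Thr9, Tyr10, Tyr11, Ser15, Thr16, Thr19, Ser21.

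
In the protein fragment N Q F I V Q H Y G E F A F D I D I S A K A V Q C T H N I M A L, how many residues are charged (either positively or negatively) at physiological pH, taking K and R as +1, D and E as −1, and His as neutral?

4

Charged side chains at pH ~7.4: K, R (positive); D, E (negative).
Matching residues: E10, D14, D16, K20.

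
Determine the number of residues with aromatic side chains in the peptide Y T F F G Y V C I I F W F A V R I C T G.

The aromatic amino acids are Phe (F, benzyl), Trp (W, indole), and Tyr (Y, phenol).
Matching residues: Y1, F3, F4, Y6, F11, W12, F13.

7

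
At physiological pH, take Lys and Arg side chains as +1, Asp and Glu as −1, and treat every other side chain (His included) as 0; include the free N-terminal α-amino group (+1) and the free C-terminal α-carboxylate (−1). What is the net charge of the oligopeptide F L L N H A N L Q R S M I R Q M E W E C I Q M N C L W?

Positive (K, R): R10, R14 → +2.
Negative (D, E): E17, E19 → −2.
The N-terminus (+1) and C-terminus (−1) cancel.
Net charge = (+2) + (−2) = 0.

0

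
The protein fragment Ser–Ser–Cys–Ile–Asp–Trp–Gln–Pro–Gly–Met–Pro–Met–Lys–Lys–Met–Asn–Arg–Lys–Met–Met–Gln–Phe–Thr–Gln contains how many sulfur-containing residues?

6

Cysteine (C, thiol) and methionine (M, thioether) are the two sulfur-containing amino acids.
Matching residues: Cys3, Met10, Met12, Met15, Met19, Met20.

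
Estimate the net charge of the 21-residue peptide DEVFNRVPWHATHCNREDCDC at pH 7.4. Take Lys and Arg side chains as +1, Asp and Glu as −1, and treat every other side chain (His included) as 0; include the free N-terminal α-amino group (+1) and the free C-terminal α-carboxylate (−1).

-3

Positive (K, R): R6, R16 → +2.
Negative (D, E): D1, E2, E17, D18, D20 → −5.
The N-terminus (+1) and C-terminus (−1) cancel.
Net charge = (+2) + (−5) = −3.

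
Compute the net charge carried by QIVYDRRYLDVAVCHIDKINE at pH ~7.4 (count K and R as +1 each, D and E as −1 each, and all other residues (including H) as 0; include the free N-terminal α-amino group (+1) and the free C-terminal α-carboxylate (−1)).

Positive (K, R): R6, R7, K18 → +3.
Negative (D, E): D5, D10, D17, E21 → −4.
The N-terminus (+1) and C-terminus (−1) cancel.
Net charge = (+3) + (−4) = −1.

-1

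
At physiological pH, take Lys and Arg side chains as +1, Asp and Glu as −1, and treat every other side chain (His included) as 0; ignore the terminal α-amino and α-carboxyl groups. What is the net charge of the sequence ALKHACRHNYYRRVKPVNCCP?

+5

Positive (K, R): K3, R7, R12, R13, K15 → +5.
Negative (D, E): none → −0.
Net charge = (+5) + (−0) = +5.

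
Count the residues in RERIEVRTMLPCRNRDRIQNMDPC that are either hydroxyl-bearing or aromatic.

Hydroxyl-bearing: S, T, Y. Aromatic: F, W, Y.
Hydroxyl-bearing residues here: T8 (1).
Aromatic residues here: none (0).
(Y belongs to both groups, but none appear in this sequence.) Total = 1 + 0 = 1.

1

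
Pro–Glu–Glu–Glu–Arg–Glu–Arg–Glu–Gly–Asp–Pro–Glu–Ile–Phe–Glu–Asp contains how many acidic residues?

9

Only D (aspartate) and E (glutamate) carry a side-chain carboxylic acid.
Matching residues: Glu2, Glu3, Glu4, Glu6, Glu8, Asp10, Glu12, Glu15, Asp16.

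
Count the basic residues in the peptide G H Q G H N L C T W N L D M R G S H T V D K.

5

Lysine (K), arginine (R), and histidine (H) have basic, nitrogen-containing side chains.
Matching residues: H2, H5, R15, H18, K22.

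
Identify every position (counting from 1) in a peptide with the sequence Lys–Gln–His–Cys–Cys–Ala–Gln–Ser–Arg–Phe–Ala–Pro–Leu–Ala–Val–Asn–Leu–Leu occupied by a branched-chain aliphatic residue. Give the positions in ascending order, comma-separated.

Matching residues: Leu13, Val15, Leu17, Leu18.

13, 15, 17, 18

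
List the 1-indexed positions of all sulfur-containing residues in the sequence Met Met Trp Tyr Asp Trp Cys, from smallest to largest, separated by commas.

1, 2, 7

The sulfur-bearing residues are cysteine (–SH) and methionine (–S–CH₃).
Matching residues: Met1, Met2, Cys7.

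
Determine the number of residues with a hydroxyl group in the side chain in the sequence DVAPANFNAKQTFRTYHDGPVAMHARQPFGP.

3

S, T, and Y are the three residues with a side-chain hydroxyl.
Matching residues: T12, T15, Y16.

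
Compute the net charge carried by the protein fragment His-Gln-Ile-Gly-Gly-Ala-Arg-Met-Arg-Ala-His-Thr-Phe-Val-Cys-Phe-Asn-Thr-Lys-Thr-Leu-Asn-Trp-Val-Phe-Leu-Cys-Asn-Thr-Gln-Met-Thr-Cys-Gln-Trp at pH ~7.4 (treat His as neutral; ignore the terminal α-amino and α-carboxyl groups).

+3

The side chains ionized at physiological pH are Lys/Arg (+1) and Asp/Glu (−1); with His treated as neutral, nothing else contributes.
Positive (K, R): Arg7, Arg9, Lys19 → +3.
Negative (D, E): none → −0.
Net charge = (+3) + (−0) = +3.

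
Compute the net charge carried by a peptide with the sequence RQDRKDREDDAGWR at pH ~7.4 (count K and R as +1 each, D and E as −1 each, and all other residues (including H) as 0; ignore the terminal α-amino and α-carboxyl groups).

0

Positive (K, R): R1, R4, K5, R7, R14 → +5.
Negative (D, E): D3, D6, E8, D9, D10 → −5.
Net charge = (+5) + (−5) = 0.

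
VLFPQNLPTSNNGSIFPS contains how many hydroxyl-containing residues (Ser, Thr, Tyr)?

Matching residues: T9, S10, S14, S18.

4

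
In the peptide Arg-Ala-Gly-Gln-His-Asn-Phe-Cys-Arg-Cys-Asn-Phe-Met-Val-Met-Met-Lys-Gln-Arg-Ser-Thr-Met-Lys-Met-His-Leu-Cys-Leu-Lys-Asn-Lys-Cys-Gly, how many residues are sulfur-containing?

9

Only Cys (C) and Met (M) have a sulfur atom in the side chain.
Matching residues: Cys8, Cys10, Met13, Met15, Met16, Met22, Met24, Cys27, Cys32.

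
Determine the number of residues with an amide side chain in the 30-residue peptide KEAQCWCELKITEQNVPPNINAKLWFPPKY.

The amide-side-chain residues are Asn (N) and Gln (Q).
Matching residues: Q4, Q14, N15, N19, N21.

5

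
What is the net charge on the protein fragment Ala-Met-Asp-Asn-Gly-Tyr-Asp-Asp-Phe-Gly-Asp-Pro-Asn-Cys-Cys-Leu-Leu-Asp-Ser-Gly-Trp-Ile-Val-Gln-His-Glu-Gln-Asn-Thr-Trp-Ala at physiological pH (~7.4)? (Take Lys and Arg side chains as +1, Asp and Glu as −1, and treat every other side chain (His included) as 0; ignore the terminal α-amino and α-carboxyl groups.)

Positive (K, R): none → +0.
Negative (D, E): Asp3, Asp7, Asp8, Asp11, Asp18, Glu26 → −6.
Net charge = (+0) + (−6) = −6.

-6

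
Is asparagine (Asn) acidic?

No

Only D (aspartate) and E (glutamate) carry a side-chain carboxylic acid.
Asparagine is not in this group.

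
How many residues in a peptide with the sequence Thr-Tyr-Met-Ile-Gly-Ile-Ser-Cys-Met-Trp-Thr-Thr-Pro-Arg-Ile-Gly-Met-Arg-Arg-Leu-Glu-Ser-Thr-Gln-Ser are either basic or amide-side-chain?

Basic: H, K, R. Amide-side-chain: N, Q.
Basic residues here: Arg14, Arg18, Arg19 (3).
Amide-side-chain residues here: Gln24 (1).
The two groups share no amino acid, so total = 3 + 1 = 4.

4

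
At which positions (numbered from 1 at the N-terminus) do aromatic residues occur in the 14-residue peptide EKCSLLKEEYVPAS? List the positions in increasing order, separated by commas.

F, W, and Y each carry an aromatic ring on the side chain.
Matching residues: Y10.

10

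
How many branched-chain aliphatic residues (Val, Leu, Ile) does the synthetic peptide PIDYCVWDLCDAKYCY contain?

Matching residues: I2, V6, L9.

3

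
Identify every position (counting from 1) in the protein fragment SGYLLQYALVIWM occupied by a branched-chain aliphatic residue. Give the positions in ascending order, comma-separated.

4, 5, 9, 10, 11

Valine (V), leucine (L), and isoleucine (I) are the branched-chain amino acids.
Matching residues: L4, L5, L9, V10, I11.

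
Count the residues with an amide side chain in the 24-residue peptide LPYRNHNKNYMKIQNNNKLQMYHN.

9

The amide-side-chain residues are Asn (N) and Gln (Q).
Matching residues: N5, N7, N9, Q14, N15, N16, N17, Q20, N24.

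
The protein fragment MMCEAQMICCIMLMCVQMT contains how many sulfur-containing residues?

Cysteine (C, thiol) and methionine (M, thioether) are the two sulfur-containing amino acids.
Matching residues: M1, M2, C3, M7, C9, C10, M12, M14, C15, M18.

10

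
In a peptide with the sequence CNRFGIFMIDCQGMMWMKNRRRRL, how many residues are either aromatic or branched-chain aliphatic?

6

Aromatic: F, W, Y. Branched-chain aliphatic: I, L, V.
Aromatic residues here: F4, F7, W16 (3).
Branched-chain aliphatic residues here: I6, I9, L24 (3).
The two groups share no amino acid, so total = 3 + 3 = 6.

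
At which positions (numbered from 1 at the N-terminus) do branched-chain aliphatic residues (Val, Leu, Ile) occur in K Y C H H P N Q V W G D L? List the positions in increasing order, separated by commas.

9, 13

Matching residues: V9, L13.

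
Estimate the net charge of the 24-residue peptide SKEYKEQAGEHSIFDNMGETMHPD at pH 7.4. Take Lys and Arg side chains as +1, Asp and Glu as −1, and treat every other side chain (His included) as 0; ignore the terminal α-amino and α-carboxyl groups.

Positive (K, R): K2, K5 → +2.
Negative (D, E): E3, E6, E10, D15, E19, D24 → −6.
Net charge = (+2) + (−6) = −4.

-4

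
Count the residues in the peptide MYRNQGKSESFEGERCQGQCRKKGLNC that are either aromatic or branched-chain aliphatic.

Aromatic: F, W, Y. Branched-chain aliphatic: I, L, V.
Aromatic residues here: Y2, F11 (2).
Branched-chain aliphatic residues here: L25 (1).
The two groups share no amino acid, so total = 2 + 1 = 3.

3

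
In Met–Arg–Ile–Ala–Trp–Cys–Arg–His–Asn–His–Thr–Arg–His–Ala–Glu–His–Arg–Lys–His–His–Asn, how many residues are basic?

11

The basic amino acids are Lys (K), Arg (R), and His (H).
Matching residues: Arg2, Arg7, His8, His10, Arg12, His13, His16, Arg17, Lys18, His19, His20.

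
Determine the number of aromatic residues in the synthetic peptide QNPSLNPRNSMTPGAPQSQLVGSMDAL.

Phenylalanine (F), tryptophan (W), and tyrosine (Y) have aromatic ring side chains.
None of the 27 residues belong to this group.

0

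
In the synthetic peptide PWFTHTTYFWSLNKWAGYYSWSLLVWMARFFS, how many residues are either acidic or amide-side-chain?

1

Acidic: D, E. Amide-side-chain: N, Q.
Acidic residues here: none (0).
Amide-side-chain residues here: N13 (1).
The two groups share no amino acid, so total = 0 + 1 = 1.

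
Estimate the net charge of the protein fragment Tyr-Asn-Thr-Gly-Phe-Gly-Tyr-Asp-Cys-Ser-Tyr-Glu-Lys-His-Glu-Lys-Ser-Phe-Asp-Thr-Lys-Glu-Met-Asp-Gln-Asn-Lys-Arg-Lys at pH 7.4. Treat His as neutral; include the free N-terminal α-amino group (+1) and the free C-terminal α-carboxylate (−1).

At pH ~7.4 the Lys and Arg side chains are protonated (+1), the Asp and Glu side chains are deprotonated (−1), and with His taken as neutral all other side chains carry no charge.
Positive (K, R): Lys13, Lys16, Lys21, Lys27, Arg28, Lys29 → +6.
Negative (D, E): Asp8, Glu12, Glu15, Asp19, Glu22, Asp24 → −6.
The N-terminus (+1) and C-terminus (−1) cancel.
Net charge = (+6) + (−6) = 0.

0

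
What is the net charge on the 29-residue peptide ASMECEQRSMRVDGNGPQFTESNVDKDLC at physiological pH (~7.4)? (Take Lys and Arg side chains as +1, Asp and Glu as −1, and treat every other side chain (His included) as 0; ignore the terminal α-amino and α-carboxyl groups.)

Positive (K, R): R8, R11, K26 → +3.
Negative (D, E): E4, E6, D13, E21, D25, D27 → −6.
Net charge = (+3) + (−6) = −3.

-3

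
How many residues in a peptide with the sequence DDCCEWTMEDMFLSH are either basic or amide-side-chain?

Basic: H, K, R. Amide-side-chain: N, Q.
Basic residues here: H15 (1).
Amide-side-chain residues here: none (0).
The two groups share no amino acid, so total = 1 + 0 = 1.

1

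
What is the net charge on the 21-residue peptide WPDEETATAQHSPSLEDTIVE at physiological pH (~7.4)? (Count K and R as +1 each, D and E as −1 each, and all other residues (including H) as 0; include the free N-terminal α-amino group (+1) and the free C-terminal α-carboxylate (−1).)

Positive (K, R): none → +0.
Negative (D, E): D3, E4, E5, E16, D17, E21 → −6.
The N-terminus (+1) and C-terminus (−1) cancel.
Net charge = (+0) + (−6) = −6.

-6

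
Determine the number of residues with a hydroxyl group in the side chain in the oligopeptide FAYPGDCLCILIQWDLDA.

1

S, T, and Y are the three residues with a side-chain hydroxyl.
Matching residues: Y3.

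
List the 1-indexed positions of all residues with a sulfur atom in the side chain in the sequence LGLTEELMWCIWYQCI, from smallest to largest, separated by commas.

8, 10, 15

The sulfur-bearing residues are cysteine (–SH) and methionine (–S–CH₃).
Matching residues: M8, C10, C15.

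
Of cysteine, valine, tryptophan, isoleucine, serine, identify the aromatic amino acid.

tryptophan

F, W, and Y each carry an aromatic ring on the side chain.
Of the listed options, only tryptophan belongs to this group.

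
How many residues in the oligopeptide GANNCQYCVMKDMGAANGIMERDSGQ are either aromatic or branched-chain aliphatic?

3

Aromatic: F, W, Y. Branched-chain aliphatic: I, L, V.
Aromatic residues here: Y7 (1).
Branched-chain aliphatic residues here: V9, I19 (2).
The two groups share no amino acid, so total = 1 + 2 = 3.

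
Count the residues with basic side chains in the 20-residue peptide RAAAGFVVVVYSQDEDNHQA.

The basic amino acids are Lys (K), Arg (R), and His (H).
Matching residues: R1, H18.

2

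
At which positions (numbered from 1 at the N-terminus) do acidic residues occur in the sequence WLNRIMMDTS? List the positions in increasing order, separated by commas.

8

Aspartate (D) and glutamate (E) have carboxylic-acid side chains and are the acidic amino acids.
Matching residues: D8.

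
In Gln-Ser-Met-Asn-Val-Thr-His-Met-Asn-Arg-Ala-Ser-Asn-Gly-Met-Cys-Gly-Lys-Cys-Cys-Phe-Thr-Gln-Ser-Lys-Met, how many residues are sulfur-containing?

7

Cysteine (C, thiol) and methionine (M, thioether) are the two sulfur-containing amino acids.
Matching residues: Met3, Met8, Met15, Cys16, Cys19, Cys20, Met26.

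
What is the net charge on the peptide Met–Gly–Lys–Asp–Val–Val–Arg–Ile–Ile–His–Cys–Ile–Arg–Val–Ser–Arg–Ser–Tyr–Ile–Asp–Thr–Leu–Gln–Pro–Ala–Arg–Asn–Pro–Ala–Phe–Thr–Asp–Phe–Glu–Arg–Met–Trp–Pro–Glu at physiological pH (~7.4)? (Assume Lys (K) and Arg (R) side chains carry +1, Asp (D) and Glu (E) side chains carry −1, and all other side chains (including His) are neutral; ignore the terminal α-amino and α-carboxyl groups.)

Positive (K, R): Lys3, Arg7, Arg13, Arg16, Arg26, Arg35 → +6.
Negative (D, E): Asp4, Asp20, Asp32, Glu34, Glu39 → −5.
Net charge = (+6) + (−5) = +1.

+1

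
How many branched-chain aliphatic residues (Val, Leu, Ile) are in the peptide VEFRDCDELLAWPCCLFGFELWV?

6

Matching residues: V1, L9, L10, L16, L21, V23.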